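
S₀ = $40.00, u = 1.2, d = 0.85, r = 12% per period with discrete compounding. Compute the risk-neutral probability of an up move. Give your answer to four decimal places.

Risk-neutral probability p = (1 + 0.12 − 0.85)/(1.2 − 0.85) = 0.2700/0.3500 = 0.7714

p = 0.7714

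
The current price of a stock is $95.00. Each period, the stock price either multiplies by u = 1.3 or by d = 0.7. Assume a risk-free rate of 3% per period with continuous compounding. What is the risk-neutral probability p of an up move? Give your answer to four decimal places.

p = 0.5508

Risk-neutral probability p = (e^0.03 − 0.7)/(1.3 − 0.7) = 0.3305/0.6000 = 0.5508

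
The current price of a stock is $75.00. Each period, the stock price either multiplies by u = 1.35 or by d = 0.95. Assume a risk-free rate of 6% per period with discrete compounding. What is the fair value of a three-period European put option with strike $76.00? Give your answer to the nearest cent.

$3.74

Risk-neutral probability p = (1 + 0.06 − 0.95)/(1.35 − 0.95) = 0.1100/0.4000 = 0.2750
Terminal stock prices: S_uuu = 184.5, S_uud = 129.9, S_udd = 91.38, S_ddd = 64.3
Terminal payoffs (K − S): max(-108.5, 0) = 0, max(-53.85, 0) = 0, max(-15.38, 0) = 0, max(11.7, 0) = 11.7
Node uu (S = 136.7): V_uu = 1/1.06·[0.2750·0.0000 + 0.7250·0.0000] = 0.0000
Node ud (S = 96.19): V_ud = 1/1.06·[0.2750·0.0000 + 0.7250·0.0000] = 0.0000
Node dd (S = 67.69): V_dd = 1/1.06·[0.2750·0.0000 + 0.7250·11.6969] = 8.0002
Node u (S = 101.2): V_u = 1/1.06·[0.2750·0.0000 + 0.7250·0.0000] = 0.0000
Node d (S = 71.25): V_d = 1/1.06·[0.2750·0.0000 + 0.7250·8.0002] = 5.4718
Node 0 (S = 75): V_0 = 1/1.06·[0.2750·0.0000 + 0.7250·5.4718] = 3.7425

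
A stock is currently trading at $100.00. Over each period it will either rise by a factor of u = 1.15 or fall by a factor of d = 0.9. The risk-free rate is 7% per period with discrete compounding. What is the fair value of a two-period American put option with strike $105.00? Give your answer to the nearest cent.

$5.00

Risk-neutral probability p = (1 + 0.07 − 0.9)/(1.15 − 0.9) = 0.1700/0.2500 = 0.6800
Terminal stock prices: S_uu = 132.2, S_ud = 103.5, S_dd = 81
Terminal payoffs (K − S): max(-27.25, 0) = 0, max(1.5, 0) = 1.5, max(24, 0) = 24
Node u (S = 115): continuation = 1/1.07·[0.6800·0.0000 + 0.3200·1.5000] = 0.4486; exercise value = 0.0000 ≤ continuation, so V_u = 0.4486
Node d (S = 90): continuation = 1/1.07·[0.6800·1.5000 + 0.3200·24.0000] = 8.1308; exercise value = 15.0000 > continuation, so V_d = 15.0000 (exercise)
Node 0 (S = 100): continuation = 1/1.07·[0.6800·0.4486 + 0.3200·15.0000] = 4.7711; exercise value = 5.0000 > continuation, so V_0 = 5.0000 (exercise)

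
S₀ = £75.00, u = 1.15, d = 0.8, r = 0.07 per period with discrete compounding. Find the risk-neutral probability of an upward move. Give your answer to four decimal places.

p = 0.7714

Risk-neutral probability p = (1 + 0.07 − 0.8)/(1.15 − 0.8) = 0.2700/0.3500 = 0.7714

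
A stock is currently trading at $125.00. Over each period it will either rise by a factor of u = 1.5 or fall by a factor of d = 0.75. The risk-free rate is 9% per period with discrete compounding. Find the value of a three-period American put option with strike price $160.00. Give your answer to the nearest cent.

$38.93

Risk-neutral probability p = (1 + 0.09 − 0.75)/(1.5 − 0.75) = 0.3400/0.7500 = 0.4533
Terminal stock prices: S_uuu = 421.9, S_uud = 210.9, S_udd = 105.5, S_ddd = 52.73
Terminal payoffs (K − S): max(-261.9, 0) = 0, max(-50.94, 0) = 0, max(54.53, 0) = 54.53, max(107.3, 0) = 107.3
Node uu (S = 281.2): continuation = 1/1.09·[0.4533·0.0000 + 0.5467·0.0000] = 0.0000; exercise value = 0.0000 ≤ continuation, so V_uu = 0.0000
Node ud (S = 140.6): continuation = 1/1.09·[0.4533·0.0000 + 0.5467·54.5312] = 27.3490; exercise value = 19.3750 ≤ continuation, so V_ud = 27.3490
Node dd (S = 70.31): continuation = 1/1.09·[0.4533·54.5312 + 0.5467·107.2656] = 76.4765; exercise value = 89.6875 > continuation, so V_dd = 89.6875 (exercise)
Node u (S = 187.5): continuation = 1/1.09·[0.4533·0.0000 + 0.5467·27.3490] = 13.7163; exercise value = 0.0000 ≤ continuation, so V_u = 13.7163
Node d (S = 93.75): continuation = 1/1.09·[0.4533·27.3490 + 0.5467·89.6875] = 56.3554; exercise value = 66.2500 > continuation, so V_d = 66.2500 (exercise)
Node 0 (S = 125): continuation = 1/1.09·[0.4533·13.7163 + 0.5467·66.2500] = 38.9309; exercise value = 35.0000 ≤ continuation, so V_0 = 38.9309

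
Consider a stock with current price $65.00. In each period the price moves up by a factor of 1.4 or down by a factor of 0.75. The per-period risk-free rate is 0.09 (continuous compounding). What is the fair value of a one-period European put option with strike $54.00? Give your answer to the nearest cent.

$2.26

Risk-neutral probability p = (e^0.09 − 0.75)/(1.4 − 0.75) = 0.3442/0.6500 = 0.5295
Terminal stock prices: S_u = 91, S_d = 48.75
Terminal payoffs (K − S): max(-37, 0) = 0, max(5.25, 0) = 5.25
Node 0 (S = 65): V_0 = e^(−0.09)·[0.5295·0.0000 + 0.4705·5.2500] = 2.2575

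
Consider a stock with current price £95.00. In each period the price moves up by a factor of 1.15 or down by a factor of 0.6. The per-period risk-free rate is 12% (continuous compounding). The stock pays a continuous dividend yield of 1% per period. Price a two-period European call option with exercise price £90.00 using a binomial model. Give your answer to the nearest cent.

£24.70

Per-period risk-free factor R = e^0.12 = 1.1275; dividend-adjusted growth = e^(0.12−0.01) = 1.1163.
Risk-neutral probability p = (1.1163 − 0.6)/(1.15 − 0.6) = 0.5163/0.5500 = 0.9387
Terminal stock prices: S_uu = 125.6, S_ud = 65.55, S_dd = 34.2
Terminal payoffs (S − K): max(35.64, 0) = 35.64, max(-24.45, 0) = 0, max(-55.8, 0) = 0
Node u (S = 109.2): V_u = e^(−0.12)·[0.9387·35.6375 + 0.0613·0.0000] = 29.6697
Node d (S = 57): V_d = e^(−0.12)·[0.9387·0.0000 + 0.0613·0.0000] = 0.0000
Node 0 (S = 95): V_0 = e^(−0.12)·[0.9387·29.6697 + 0.0613·0.0000] = 24.7012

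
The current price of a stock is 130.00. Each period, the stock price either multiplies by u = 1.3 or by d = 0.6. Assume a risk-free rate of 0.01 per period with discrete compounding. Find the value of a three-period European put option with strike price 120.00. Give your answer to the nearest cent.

23.66

Risk-neutral probability p = (1 + 0.01 − 0.6)/(1.3 − 0.6) = 0.4100/0.7000 = 0.5857
Terminal stock prices: S_uuu = 285.6, S_uud = 131.8, S_udd = 60.84, S_ddd = 28.08
Terminal payoffs (K − S): max(-165.6, 0) = 0, max(-11.82, 0) = 0, max(59.16, 0) = 59.16, max(91.92, 0) = 91.92
Node uu (S = 219.7): V_uu = 1/1.01·[0.5857·0.0000 + 0.4143·0.0000] = 0.0000
Node ud (S = 101.4): V_ud = 1/1.01·[0.5857·0.0000 + 0.4143·59.1600] = 24.2665
Node dd (S = 46.8): V_dd = 1/1.01·[0.5857·59.1600 + 0.4143·91.9200] = 72.0119
Node u (S = 169): V_u = 1/1.01·[0.5857·0.0000 + 0.4143·24.2665] = 9.9537
Node d (S = 78): V_d = 1/1.01·[0.5857·24.2665 + 0.4143·72.0119] = 43.6106
Node 0 (S = 130): V_0 = 1/1.01·[0.5857·9.9537 + 0.4143·43.6106] = 23.6607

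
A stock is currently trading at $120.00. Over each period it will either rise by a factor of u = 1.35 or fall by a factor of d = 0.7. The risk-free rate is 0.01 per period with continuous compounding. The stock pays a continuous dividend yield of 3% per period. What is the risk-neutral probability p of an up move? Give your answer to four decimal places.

Per-period risk-free factor R = e^0.01 = 1.0101; dividend-adjusted growth = e^(0.01−0.03) = 0.9802.
Risk-neutral probability p = (0.9802 − 0.7)/(1.35 − 0.7) = 0.2802/0.6500 = 0.4311

p = 0.4311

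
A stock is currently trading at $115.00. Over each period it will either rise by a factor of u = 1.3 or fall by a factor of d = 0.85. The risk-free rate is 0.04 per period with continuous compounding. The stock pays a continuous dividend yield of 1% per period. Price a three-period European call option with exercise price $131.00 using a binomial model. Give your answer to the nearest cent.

$15.72

Per-period risk-free factor R = e^0.04 = 1.0408; dividend-adjusted growth = e^(0.04−0.01) = 1.0305.
Risk-neutral probability p = (1.0305 − 0.85)/(1.3 − 0.85) = 0.1805/0.4500 = 0.4010
Terminal stock prices: S_uuu = 252.7, S_uud = 165.2, S_udd = 108, S_ddd = 70.62
Terminal payoffs (S − K): max(121.7, 0) = 121.7, max(34.2, 0) = 34.2, max(-22.99, 0) = 0, max(-60.38, 0) = 0
Node uu (S = 194.4): V_uu = e^(−0.04)·[0.4010·121.6550 + 0.5990·34.1975] = 66.5528
Node ud (S = 127.1): V_ud = e^(−0.04)·[0.4010·34.1975 + 0.5990·0.0000] = 13.1758
Node dd (S = 83.09): V_dd = e^(−0.04)·[0.4010·0.0000 + 0.5990·0.0000] = 0.0000
Node u (S = 149.5): V_u = e^(−0.04)·[0.4010·66.5528 + 0.5990·13.1758] = 33.2246
Node d (S = 97.75): V_d = e^(−0.04)·[0.4010·13.1758 + 0.5990·0.0000] = 5.0765
Node 0 (S = 115): V_0 = e^(−0.04)·[0.4010·33.2246 + 0.5990·5.0765] = 15.7225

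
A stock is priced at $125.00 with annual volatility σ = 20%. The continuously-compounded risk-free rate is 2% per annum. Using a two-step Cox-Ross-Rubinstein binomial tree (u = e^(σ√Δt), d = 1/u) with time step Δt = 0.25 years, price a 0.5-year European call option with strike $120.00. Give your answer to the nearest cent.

CRR parameters: u = e^(σ√Δt) = e^(0.2·√0.25) = 1.1052, d = 1/u = 0.9048
Per-period rate: rΔt = 0.02·0.25 = 0.005, so R = e^0.005 = 1.0050
Risk-neutral probability p = (e^0.005 − 0.9048)/(1.1052 − 0.9048) = 0.1002/0.2003 = 0.5000
Terminal stock prices: S_uu = 152.7, S_ud = 125, S_dd = 102.3
Terminal payoffs (S − K): max(32.68, 0) = 32.68, max(5, 0) = 5, max(-17.66, 0) = 0
Node u (S = 138.1): V_u = e^(−0.005)·[0.5000·32.6753 + 0.5000·5.0000] = 18.7449
Node d (S = 113.1): V_d = e^(−0.005)·[0.5000·5.0000 + 0.5000·0.0000] = 2.4877
Node 0 (S = 125): V_0 = e^(−0.005)·[0.5000·18.7449 + 0.5000·2.4877] = 10.5640

$10.56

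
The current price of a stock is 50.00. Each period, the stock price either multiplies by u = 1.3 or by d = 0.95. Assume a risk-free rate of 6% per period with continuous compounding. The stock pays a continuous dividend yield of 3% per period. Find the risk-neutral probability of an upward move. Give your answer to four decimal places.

p = 0.2299

Per-period risk-free factor R = e^0.06 = 1.0618; dividend-adjusted growth = e^(0.06−0.03) = 1.0305.
Risk-neutral probability p = (1.0305 − 0.95)/(1.3 − 0.95) = 0.0805/0.3500 = 0.2299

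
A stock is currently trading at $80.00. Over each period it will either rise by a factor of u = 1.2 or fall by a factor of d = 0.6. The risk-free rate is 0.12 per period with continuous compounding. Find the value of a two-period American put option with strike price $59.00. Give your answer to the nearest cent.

Risk-neutral probability p = (e^0.12 − 0.6)/(1.2 − 0.6) = 0.5275/0.6000 = 0.8792
Terminal stock prices: S_uu = 115.2, S_ud = 57.6, S_dd = 28.8
Terminal payoffs (K − S): max(-56.2, 0) = 0, max(1.4, 0) = 1.4, max(30.2, 0) = 30.2
Node u (S = 96): continuation = e^(−0.12)·[0.8792·0.0000 + 0.1208·1.4000] = 0.1500; exercise value = 0.0000 ≤ continuation, so V_u = 0.1500
Node d (S = 48): continuation = e^(−0.12)·[0.8792·1.4000 + 0.1208·30.2000] = 4.3283; exercise value = 11.0000 > continuation, so V_d = 11.0000 (exercise)
Node 0 (S = 80): continuation = e^(−0.12)·[0.8792·0.1500 + 0.1208·11.0000] = 1.2959; exercise value = 0.0000 ≤ continuation, so V_0 = 1.2959

$1.30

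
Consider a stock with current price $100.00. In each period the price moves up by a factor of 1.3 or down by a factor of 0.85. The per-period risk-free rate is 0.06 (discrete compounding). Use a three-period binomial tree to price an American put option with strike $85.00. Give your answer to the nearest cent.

Risk-neutral probability p = (1 + 0.06 − 0.85)/(1.3 − 0.85) = 0.2100/0.4500 = 0.4667
Terminal stock prices: S_uuu = 219.7, S_uud = 143.7, S_udd = 93.92, S_ddd = 61.41
Terminal payoffs (K − S): max(-134.7, 0) = 0, max(-58.65, 0) = 0, max(-8.925, 0) = 0, max(23.59, 0) = 23.59
Node uu (S = 169): continuation = 1/1.06·[0.4667·0.0000 + 0.5333·0.0000] = 0.0000; exercise value = 0.0000 ≤ continuation, so V_uu = 0.0000
Node ud (S = 110.5): continuation = 1/1.06·[0.4667·0.0000 + 0.5333·0.0000] = 0.0000; exercise value = 0.0000 ≤ continuation, so V_ud = 0.0000
Node dd (S = 72.25): continuation = 1/1.06·[0.4667·0.0000 + 0.5333·23.5875] = 11.8679; exercise value = 12.7500 > continuation, so V_dd = 12.7500 (exercise)
Node u (S = 130): continuation = 1/1.06·[0.4667·0.0000 + 0.5333·0.0000] = 0.0000; exercise value = 0.0000 ≤ continuation, so V_u = 0.0000
Node d (S = 85): continuation = 1/1.06·[0.4667·0.0000 + 0.5333·12.7500] = 6.4151; exercise value = 0.0000 ≤ continuation, so V_d = 6.4151
Node 0 (S = 100): continuation = 1/1.06·[0.4667·0.0000 + 0.5333·6.4151] = 3.2277; exercise value = 0.0000 ≤ continuation, so V_0 = 3.2277

$3.23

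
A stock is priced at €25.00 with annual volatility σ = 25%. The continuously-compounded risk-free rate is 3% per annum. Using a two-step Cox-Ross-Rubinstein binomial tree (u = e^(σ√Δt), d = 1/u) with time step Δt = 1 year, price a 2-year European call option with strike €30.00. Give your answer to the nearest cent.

CRR parameters: u = e^(σ√Δt) = e^(0.25·√1) = 1.2840, d = 1/u = 0.7788
Per-period rate: rΔt = 0.03·1 = 0.03, so R = e^0.03 = 1.0305
Risk-neutral probability p = (e^0.03 − 0.7788)/(1.2840 − 0.7788) = 0.2517/0.5052 = 0.4981
Terminal stock prices: S_uu = 41.22, S_ud = 25, S_dd = 15.16
Terminal payoffs (S − K): max(11.22, 0) = 11.22, max(-5, 0) = 0, max(-14.84, 0) = 0
Node u (S = 32.1): V_u = e^(−0.03)·[0.4981·11.2180 + 0.5019·0.0000] = 5.4226
Node d (S = 19.47): V_d = e^(−0.03)·[0.4981·0.0000 + 0.5019·0.0000] = 0.0000
Node 0 (S = 25): V_0 = e^(−0.03)·[0.4981·5.4226 + 0.5019·0.0000] = 2.6212

€2.62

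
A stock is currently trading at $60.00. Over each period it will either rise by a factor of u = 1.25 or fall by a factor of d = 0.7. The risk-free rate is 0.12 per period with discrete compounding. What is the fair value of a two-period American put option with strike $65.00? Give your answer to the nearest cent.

$6.65

Risk-neutral probability p = (1 + 0.12 − 0.7)/(1.25 − 0.7) = 0.4200/0.5500 = 0.7636
Terminal stock prices: S_uu = 93.75, S_ud = 52.5, S_dd = 29.4
Terminal payoffs (K − S): max(-28.75, 0) = 0, max(12.5, 0) = 12.5, max(35.6, 0) = 35.6
Node u (S = 75): continuation = 1/1.12·[0.7636·0.0000 + 0.2364·12.5000] = 2.6380; exercise value = 0.0000 ≤ continuation, so V_u = 2.6380
Node d (S = 42): continuation = 1/1.12·[0.7636·12.5000 + 0.2364·35.6000] = 16.0357; exercise value = 23.0000 > continuation, so V_d = 23.0000 (exercise)
Node 0 (S = 60): continuation = 1/1.12·[0.7636·2.6380 + 0.2364·23.0000] = 6.6525; exercise value = 5.0000 ≤ continuation, so V_0 = 6.6525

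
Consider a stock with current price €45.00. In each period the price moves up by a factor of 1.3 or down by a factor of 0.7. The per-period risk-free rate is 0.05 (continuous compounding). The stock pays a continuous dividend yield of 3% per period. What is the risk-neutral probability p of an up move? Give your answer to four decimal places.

Per-period risk-free factor R = e^0.05 = 1.0513; dividend-adjusted growth = e^(0.05−0.03) = 1.0202.
Risk-neutral probability p = (1.0202 − 0.7)/(1.3 − 0.7) = 0.3202/0.6000 = 0.5337

p = 0.5337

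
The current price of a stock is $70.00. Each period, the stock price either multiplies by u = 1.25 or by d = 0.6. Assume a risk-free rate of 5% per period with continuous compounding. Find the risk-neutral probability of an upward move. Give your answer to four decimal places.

p = 0.6943

Risk-neutral probability p = (e^0.05 − 0.6)/(1.25 − 0.6) = 0.4513/0.6500 = 0.6943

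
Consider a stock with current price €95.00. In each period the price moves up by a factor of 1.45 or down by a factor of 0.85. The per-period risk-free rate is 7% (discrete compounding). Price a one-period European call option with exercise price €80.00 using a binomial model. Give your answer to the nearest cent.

Risk-neutral probability p = (1 + 0.07 − 0.85)/(1.45 − 0.85) = 0.2200/0.6000 = 0.3667
Terminal stock prices: S_u = 137.8, S_d = 80.75
Terminal payoffs (S − K): max(57.75, 0) = 57.75, max(0.75, 0) = 0.75
Node 0 (S = 95): V_0 = 1/1.07·[0.3667·57.7500 + 0.6333·0.7500] = 20.2336

€20.23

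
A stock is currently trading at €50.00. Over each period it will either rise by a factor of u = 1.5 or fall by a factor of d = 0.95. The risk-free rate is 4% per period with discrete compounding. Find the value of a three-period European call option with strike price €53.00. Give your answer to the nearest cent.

Risk-neutral probability p = (1 + 0.04 − 0.95)/(1.5 − 0.95) = 0.0900/0.5500 = 0.1636
Terminal stock prices: S_uuu = 168.8, S_uud = 106.9, S_udd = 67.69, S_ddd = 42.87
Terminal payoffs (S − K): max(115.8, 0) = 115.8, max(53.88, 0) = 53.88, max(14.69, 0) = 14.69, max(-10.13, 0) = 0
Node uu (S = 112.5): V_uu = 1/1.04·[0.1636·115.7500 + 0.8364·53.8750] = 61.5385
Node ud (S = 71.25): V_ud = 1/1.04·[0.1636·53.8750 + 0.8364·14.6875] = 20.2885
Node dd (S = 45.12): V_dd = 1/1.04·[0.1636·14.6875 + 0.8364·0.0000] = 2.3110
Node u (S = 75): V_u = 1/1.04·[0.1636·61.5385 + 0.8364·20.2885] = 25.9985
Node d (S = 47.5): V_d = 1/1.04·[0.1636·20.2885 + 0.8364·2.3110] = 5.0507
Node 0 (S = 50): V_0 = 1/1.04·[0.1636·25.9985 + 0.8364·5.0507] = 8.1524

€8.15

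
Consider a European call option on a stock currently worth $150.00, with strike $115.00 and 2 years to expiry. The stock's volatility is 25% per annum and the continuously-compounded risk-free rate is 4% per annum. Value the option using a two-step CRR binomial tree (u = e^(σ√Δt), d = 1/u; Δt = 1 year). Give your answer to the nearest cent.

CRR parameters: u = e^(σ√Δt) = e^(0.25·√1) = 1.2840, d = 1/u = 0.7788
Per-period rate: rΔt = 0.04·1 = 0.04, so R = e^0.04 = 1.0408
Risk-neutral probability p = (e^0.04 − 0.7788)/(1.2840 − 0.7788) = 0.2620/0.5052 = 0.5186
Terminal stock prices: S_uu = 247.3, S_ud = 150, S_dd = 90.98
Terminal payoffs (S − K): max(132.3, 0) = 132.3, max(35, 0) = 35, max(-24.02, 0) = 0
Node u (S = 192.6): V_u = e^(−0.04)·[0.5186·132.3082 + 0.4814·35.0000] = 82.1130
Node d (S = 116.8): V_d = e^(−0.04)·[0.5186·35.0000 + 0.4814·0.0000] = 17.4393
Node 0 (S = 150): V_0 = e^(−0.04)·[0.5186·82.1130 + 0.4814·17.4393] = 48.9802

$48.98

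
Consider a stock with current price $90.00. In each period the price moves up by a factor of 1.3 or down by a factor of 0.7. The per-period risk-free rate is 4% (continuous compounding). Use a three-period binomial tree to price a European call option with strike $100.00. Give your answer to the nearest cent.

$18.28

Risk-neutral probability p = (e^0.04 − 0.7)/(1.3 − 0.7) = 0.3408/0.6000 = 0.5680
Terminal stock prices: S_uuu = 197.7, S_uud = 106.5, S_udd = 57.33, S_ddd = 30.87
Terminal payoffs (S − K): max(97.73, 0) = 97.73, max(6.47, 0) = 6.47, max(-42.67, 0) = 0, max(-69.13, 0) = 0
Node uu (S = 152.1): V_uu = e^(−0.04)·[0.5680·97.7300 + 0.4320·6.4700] = 56.0211
Node ud (S = 81.9): V_ud = e^(−0.04)·[0.5680·6.4700 + 0.4320·0.0000] = 3.5310
Node dd (S = 44.1): V_dd = e^(−0.04)·[0.5680·0.0000 + 0.4320·0.0000] = 0.0000
Node u (S = 117): V_u = e^(−0.04)·[0.5680·56.0211 + 0.4320·3.5310] = 32.0388
Node d (S = 63): V_d = e^(−0.04)·[0.5680·3.5310 + 0.4320·0.0000] = 1.9270
Node 0 (S = 90): V_0 = e^(−0.04)·[0.5680·32.0388 + 0.4320·1.9270] = 18.2848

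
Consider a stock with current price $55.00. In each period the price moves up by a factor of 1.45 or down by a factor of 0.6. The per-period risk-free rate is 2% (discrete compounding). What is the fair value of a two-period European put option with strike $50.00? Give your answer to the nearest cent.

$8.46

Risk-neutral probability p = (1 + 0.02 − 0.6)/(1.45 − 0.6) = 0.4200/0.8500 = 0.4941
Terminal stock prices: S_uu = 115.6, S_ud = 47.85, S_dd = 19.8
Terminal payoffs (K − S): max(-65.64, 0) = 0, max(2.15, 0) = 2.15, max(30.2, 0) = 30.2
Node u (S = 79.75): V_u = 1/1.02·[0.4941·0.0000 + 0.5059·2.1500] = 1.0663
Node d (S = 33): V_d = 1/1.02·[0.4941·2.1500 + 0.5059·30.2000] = 16.0196
Node 0 (S = 55): V_0 = 1/1.02·[0.4941·1.0663 + 0.5059·16.0196] = 8.4617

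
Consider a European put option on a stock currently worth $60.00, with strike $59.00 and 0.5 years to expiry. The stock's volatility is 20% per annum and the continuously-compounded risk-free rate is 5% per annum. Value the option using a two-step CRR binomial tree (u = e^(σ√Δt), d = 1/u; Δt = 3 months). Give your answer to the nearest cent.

$2.06

CRR parameters: u = e^(σ√Δt) = e^(0.2·√0.25) = 1.1052, d = 1/u = 0.9048
Per-period rate: rΔt = 0.05·0.25 = 0.0125, so R = e^0.0125 = 1.0126
Risk-neutral probability p = (e^0.0125 − 0.9048)/(1.1052 − 0.9048) = 0.1077/0.2003 = 0.5378
Terminal stock prices: S_uu = 73.28, S_ud = 60, S_dd = 49.12
Terminal payoffs (K − S): max(-14.28, 0) = 0, max(-1, 0) = 0, max(9.876, 0) = 9.876
Node u (S = 66.31): V_u = e^(−0.0125)·[0.5378·0.0000 + 0.4622·0.0000] = 0.0000
Node d (S = 54.29): V_d = e^(−0.0125)·[0.5378·0.0000 + 0.4622·9.8762] = 4.5080
Node 0 (S = 60): V_0 = e^(−0.0125)·[0.5378·0.0000 + 0.4622·4.5080] = 2.0577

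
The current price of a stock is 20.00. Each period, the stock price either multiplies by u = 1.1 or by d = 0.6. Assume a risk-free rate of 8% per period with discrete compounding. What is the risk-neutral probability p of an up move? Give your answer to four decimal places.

p = 0.9600

Risk-neutral probability p = (1 + 0.08 − 0.6)/(1.1 − 0.6) = 0.4800/0.5000 = 0.9600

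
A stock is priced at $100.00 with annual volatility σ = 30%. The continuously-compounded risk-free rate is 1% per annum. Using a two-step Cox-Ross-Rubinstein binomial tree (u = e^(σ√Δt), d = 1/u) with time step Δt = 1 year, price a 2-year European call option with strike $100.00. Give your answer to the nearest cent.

$15.75

CRR parameters: u = e^(σ√Δt) = e^(0.3·√1) = 1.3499, d = 1/u = 0.7408
Per-period rate: rΔt = 0.01·1 = 0.01, so R = e^0.01 = 1.0101
Risk-neutral probability p = (e^0.01 − 0.7408)/(1.3499 − 0.7408) = 0.2692/0.6090 = 0.4421
Terminal stock prices: S_uu = 182.2, S_ud = 100, S_dd = 54.88
Terminal payoffs (S − K): max(82.21, 0) = 82.21, max(0, 0) = 0, max(-45.12, 0) = 0
Node u (S = 135): V_u = e^(−0.01)·[0.4421·82.2119 + 0.5579·0.0000] = 35.9809
Node d (S = 74.08): V_d = e^(−0.01)·[0.4421·0.0000 + 0.5579·0.0000] = 0.0000
Node 0 (S = 100): V_0 = e^(−0.01)·[0.4421·35.9809 + 0.5579·0.0000] = 15.7474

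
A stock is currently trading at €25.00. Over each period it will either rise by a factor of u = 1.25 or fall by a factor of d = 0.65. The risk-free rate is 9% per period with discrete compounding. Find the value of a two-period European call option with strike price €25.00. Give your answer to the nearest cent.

€6.37

Risk-neutral probability p = (1 + 0.09 − 0.65)/(1.25 − 0.65) = 0.4400/0.6000 = 0.7333
Terminal stock prices: S_uu = 39.06, S_ud = 20.31, S_dd = 10.56
Terminal payoffs (S − K): max(14.06, 0) = 14.06, max(-4.688, 0) = 0, max(-14.44, 0) = 0
Node u (S = 31.25): V_u = 1/1.09·[0.7333·14.0625 + 0.2667·0.0000] = 9.4610
Node d (S = 16.25): V_d = 1/1.09·[0.7333·0.0000 + 0.2667·0.0000] = 0.0000
Node 0 (S = 25): V_0 = 1/1.09·[0.7333·9.4610 + 0.2667·0.0000] = 6.3652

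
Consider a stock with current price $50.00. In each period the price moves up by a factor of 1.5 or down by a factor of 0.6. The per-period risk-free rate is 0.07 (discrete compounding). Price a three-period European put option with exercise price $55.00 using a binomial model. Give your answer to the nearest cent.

$12.11

Risk-neutral probability p = (1 + 0.07 − 0.6)/(1.5 − 0.6) = 0.4700/0.9000 = 0.5222
Terminal stock prices: S_uuu = 168.8, S_uud = 67.5, S_udd = 27, S_ddd = 10.8
Terminal payoffs (K − S): max(-113.8, 0) = 0, max(-12.5, 0) = 0, max(28, 0) = 28, max(44.2, 0) = 44.2
Node uu (S = 112.5): V_uu = 1/1.07·[0.5222·0.0000 + 0.4778·0.0000] = 0.0000
Node ud (S = 45): V_ud = 1/1.07·[0.5222·0.0000 + 0.4778·28.0000] = 12.5026
Node dd (S = 18): V_dd = 1/1.07·[0.5222·28.0000 + 0.4778·44.2000] = 33.4019
Node u (S = 75): V_u = 1/1.07·[0.5222·0.0000 + 0.4778·12.5026] = 5.5827
Node d (S = 30): V_d = 1/1.07·[0.5222·12.5026 + 0.4778·33.4019] = 21.0166
Node 0 (S = 50): V_0 = 1/1.07·[0.5222·5.5827 + 0.4778·21.0166] = 12.1090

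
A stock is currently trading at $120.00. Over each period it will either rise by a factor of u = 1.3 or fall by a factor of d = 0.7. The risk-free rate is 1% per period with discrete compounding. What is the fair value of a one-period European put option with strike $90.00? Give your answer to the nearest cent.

$2.87

Risk-neutral probability p = (1 + 0.01 − 0.7)/(1.3 − 0.7) = 0.3100/0.6000 = 0.5167
Terminal stock prices: S_u = 156, S_d = 84
Terminal payoffs (K − S): max(-66, 0) = 0, max(6, 0) = 6
Node 0 (S = 120): V_0 = 1/1.01·[0.5167·0.0000 + 0.4833·6.0000] = 2.8713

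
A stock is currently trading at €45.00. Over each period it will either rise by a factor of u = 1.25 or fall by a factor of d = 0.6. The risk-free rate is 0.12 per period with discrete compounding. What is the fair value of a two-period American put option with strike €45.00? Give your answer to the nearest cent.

Risk-neutral probability p = (1 + 0.12 − 0.6)/(1.25 − 0.6) = 0.5200/0.6500 = 0.8000
Terminal stock prices: S_uu = 70.31, S_ud = 33.75, S_dd = 16.2
Terminal payoffs (K − S): max(-25.31, 0) = 0, max(11.25, 0) = 11.25, max(28.8, 0) = 28.8
Node u (S = 56.25): continuation = 1/1.12·[0.8000·0.0000 + 0.2000·11.2500] = 2.0089; exercise value = 0.0000 ≤ continuation, so V_u = 2.0089
Node d (S = 27): continuation = 1/1.12·[0.8000·11.2500 + 0.2000·28.8000] = 13.1786; exercise value = 18.0000 > continuation, so V_d = 18.0000 (exercise)
Node 0 (S = 45): continuation = 1/1.12·[0.8000·2.0089 + 0.2000·18.0000] = 4.6492; exercise value = 0.0000 ≤ continuation, so V_0 = 4.6492

€4.65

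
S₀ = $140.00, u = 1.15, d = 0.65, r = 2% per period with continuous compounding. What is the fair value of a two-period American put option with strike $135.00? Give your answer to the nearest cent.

Risk-neutral probability p = (e^0.02 − 0.65)/(1.15 − 0.65) = 0.3702/0.5000 = 0.7404
Terminal stock prices: S_uu = 185.1, S_ud = 104.7, S_dd = 59.15
Terminal payoffs (K − S): max(-50.15, 0) = 0, max(30.35, 0) = 30.35, max(75.85, 0) = 75.85
Node u (S = 161): continuation = e^(−0.02)·[0.7404·0.0000 + 0.2596·30.3500] = 7.7228; exercise value = 0.0000 ≤ continuation, so V_u = 7.7228
Node d (S = 91): continuation = e^(−0.02)·[0.7404·30.3500 + 0.2596·75.8500] = 41.3268; exercise value = 44.0000 > continuation, so V_d = 44.0000 (exercise)
Node 0 (S = 140): continuation = e^(−0.02)·[0.7404·7.7228 + 0.2596·44.0000] = 16.8008; exercise value = 0.0000 ≤ continuation, so V_0 = 16.8008

$16.80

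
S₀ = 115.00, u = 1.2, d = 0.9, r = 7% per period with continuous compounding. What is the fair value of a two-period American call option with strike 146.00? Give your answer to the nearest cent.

Risk-neutral probability p = (e^0.07 − 0.9)/(1.2 − 0.9) = 0.1725/0.3000 = 0.5750
Terminal stock prices: S_uu = 165.6, S_ud = 124.2, S_dd = 93.15
Terminal payoffs (S − K): max(19.6, 0) = 19.6, max(-21.8, 0) = 0, max(-52.85, 0) = 0
Node u (S = 138): continuation = e^(−0.07)·[0.5750·19.6000 + 0.4250·0.0000] = 10.5086; exercise value = 0.0000 ≤ continuation, so V_u = 10.5086
Node d (S = 103.5): continuation = e^(−0.07)·[0.5750·0.0000 + 0.4250·0.0000] = 0.0000; exercise value = 0.0000 ≤ continuation, so V_d = 0.0000
Node 0 (S = 115): continuation = e^(−0.07)·[0.5750·10.5086 + 0.4250·0.0000] = 5.6342; exercise value = 0.0000 ≤ continuation, so V_0 = 5.6342

5.63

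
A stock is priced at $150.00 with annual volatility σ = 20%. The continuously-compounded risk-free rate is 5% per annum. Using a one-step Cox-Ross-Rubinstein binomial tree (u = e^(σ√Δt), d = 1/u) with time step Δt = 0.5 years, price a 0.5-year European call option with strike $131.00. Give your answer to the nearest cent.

$22.57

CRR parameters: u = e^(σ√Δt) = e^(0.2·√0.5) = 1.1519, d = 1/u = 0.8681
Per-period rate: rΔt = 0.05·0.5 = 0.025, so R = e^0.025 = 1.0253
Risk-neutral probability p = (e^0.025 − 0.8681)/(1.1519 − 0.8681) = 0.1572/0.2838 = 0.5539
Terminal stock prices: S_u = 172.8, S_d = 130.2
Terminal payoffs (S − K): max(41.79, 0) = 41.79, max(-0.7815, 0) = 0
Node 0 (S = 150): V_0 = e^(−0.025)·[0.5539·41.7865 + 0.4461·0.0000] = 22.5744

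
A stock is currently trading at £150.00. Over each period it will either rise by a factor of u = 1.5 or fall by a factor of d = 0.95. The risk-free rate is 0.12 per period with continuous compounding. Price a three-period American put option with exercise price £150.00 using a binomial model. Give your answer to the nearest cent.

£5.28

Risk-neutral probability p = (e^0.12 − 0.95)/(1.5 − 0.95) = 0.1775/0.5500 = 0.3227
Terminal stock prices: S_uuu = 506.2, S_uud = 320.6, S_udd = 203.1, S_ddd = 128.6
Terminal payoffs (K − S): max(-356.2, 0) = 0, max(-170.6, 0) = 0, max(-53.06, 0) = 0, max(21.39, 0) = 21.39
Node uu (S = 337.5): continuation = e^(−0.12)·[0.3227·0.0000 + 0.6773·0.0000] = 0.0000; exercise value = 0.0000 ≤ continuation, so V_uu = 0.0000
Node ud (S = 213.8): continuation = e^(−0.12)·[0.3227·0.0000 + 0.6773·0.0000] = 0.0000; exercise value = 0.0000 ≤ continuation, so V_ud = 0.0000
Node dd (S = 135.4): continuation = e^(−0.12)·[0.3227·0.0000 + 0.6773·21.3938] = 12.8511; exercise value = 14.6250 > continuation, so V_dd = 14.6250 (exercise)
Node u (S = 225): continuation = e^(−0.12)·[0.3227·0.0000 + 0.6773·0.0000] = 0.0000; exercise value = 0.0000 ≤ continuation, so V_u = 0.0000
Node d (S = 142.5): continuation = e^(−0.12)·[0.3227·0.0000 + 0.6773·14.6250] = 8.7851; exercise value = 7.5000 ≤ continuation, so V_d = 8.7851
Node 0 (S = 150): continuation = e^(−0.12)·[0.3227·0.0000 + 0.6773·8.7851] = 5.2772; exercise value = 0.0000 ≤ continuation, so V_0 = 5.2772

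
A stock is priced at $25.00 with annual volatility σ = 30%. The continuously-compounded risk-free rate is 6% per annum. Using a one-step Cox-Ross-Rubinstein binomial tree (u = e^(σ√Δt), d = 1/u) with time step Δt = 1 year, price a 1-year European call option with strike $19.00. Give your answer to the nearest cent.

CRR parameters: u = e^(σ√Δt) = e^(0.3·√1) = 1.3499, d = 1/u = 0.7408
Per-period rate: rΔt = 0.06·1 = 0.06, so R = e^0.06 = 1.0618
Risk-neutral probability p = (e^0.06 − 0.7408)/(1.3499 − 0.7408) = 0.3210/0.6090 = 0.5271
Terminal stock prices: S_u = 33.75, S_d = 18.52
Terminal payoffs (S − K): max(14.75, 0) = 14.75, max(-0.4795, 0) = 0
Node 0 (S = 25): V_0 = e^(−0.06)·[0.5271·14.7465 + 0.4729·0.0000] = 7.3200

$7.32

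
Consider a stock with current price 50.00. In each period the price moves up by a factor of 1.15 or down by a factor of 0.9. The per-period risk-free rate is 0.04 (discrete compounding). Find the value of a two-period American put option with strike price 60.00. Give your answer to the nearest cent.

Risk-neutral probability p = (1 + 0.04 − 0.9)/(1.15 − 0.9) = 0.1400/0.2500 = 0.5600
Terminal stock prices: S_uu = 66.12, S_ud = 51.75, S_dd = 40.5
Terminal payoffs (K − S): max(-6.125, 0) = 0, max(8.25, 0) = 8.25, max(19.5, 0) = 19.5
Node u (S = 57.5): continuation = 1/1.04·[0.5600·0.0000 + 0.4400·8.2500] = 3.4904; exercise value = 2.5000 ≤ continuation, so V_u = 3.4904
Node d (S = 45): continuation = 1/1.04·[0.5600·8.2500 + 0.4400·19.5000] = 12.6923; exercise value = 15.0000 > continuation, so V_d = 15.0000 (exercise)
Node 0 (S = 50): continuation = 1/1.04·[0.5600·3.4904 + 0.4400·15.0000] = 8.2256; exercise value = 10.0000 > continuation, so V_0 = 10.0000 (exercise)

10.00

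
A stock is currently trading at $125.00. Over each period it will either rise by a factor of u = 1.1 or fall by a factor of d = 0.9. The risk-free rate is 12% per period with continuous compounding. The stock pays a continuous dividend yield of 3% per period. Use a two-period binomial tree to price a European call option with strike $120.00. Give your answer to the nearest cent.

Per-period risk-free factor R = e^0.12 = 1.1275; dividend-adjusted growth = e^(0.12−0.03) = 1.0942.
Risk-neutral probability p = (1.0942 − 0.9)/(1.1 − 0.9) = 0.1942/0.2000 = 0.9709
Terminal stock prices: S_uu = 151.3, S_ud = 123.8, S_dd = 101.2
Terminal payoffs (S − K): max(31.25, 0) = 31.25, max(3.75, 0) = 3.75, max(-18.75, 0) = 0
Node u (S = 137.5): V_u = e^(−0.12)·[0.9709·31.2500 + 0.0291·3.7500] = 27.0058
Node d (S = 112.5): V_d = e^(−0.12)·[0.9709·3.7500 + 0.0291·0.0000] = 3.2291
Node 0 (S = 125): V_0 = e^(−0.12)·[0.9709·27.0058 + 0.0291·3.2291] = 23.3377

$23.34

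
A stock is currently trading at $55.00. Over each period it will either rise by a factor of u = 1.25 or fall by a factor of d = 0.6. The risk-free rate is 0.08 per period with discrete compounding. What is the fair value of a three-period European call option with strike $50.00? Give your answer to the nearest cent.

$18.89

Risk-neutral probability p = (1 + 0.08 − 0.6)/(1.25 − 0.6) = 0.4800/0.6500 = 0.7385
Terminal stock prices: S_uuu = 107.4, S_uud = 51.56, S_udd = 24.75, S_ddd = 11.88
Terminal payoffs (S − K): max(57.42, 0) = 57.42, max(1.562, 0) = 1.562, max(-25.25, 0) = 0, max(-38.12, 0) = 0
Node uu (S = 85.94): V_uu = 1/1.08·[0.7385·57.4219 + 0.2615·1.5625] = 39.6412
Node ud (S = 41.25): V_ud = 1/1.08·[0.7385·1.5625 + 0.2615·0.0000] = 1.0684
Node dd (S = 19.8): V_dd = 1/1.08·[0.7385·0.0000 + 0.2615·0.0000] = 0.0000
Node u (S = 68.75): V_u = 1/1.08·[0.7385·39.6412 + 0.2615·1.0684] = 27.3638
Node d (S = 33): V_d = 1/1.08·[0.7385·1.0684 + 0.2615·0.0000] = 0.7305
Node 0 (S = 55): V_0 = 1/1.08·[0.7385·27.3638 + 0.2615·0.7305] = 18.8872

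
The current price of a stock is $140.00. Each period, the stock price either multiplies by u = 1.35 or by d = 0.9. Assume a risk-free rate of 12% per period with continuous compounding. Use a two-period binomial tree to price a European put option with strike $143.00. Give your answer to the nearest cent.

Risk-neutral probability p = (e^0.12 − 0.9)/(1.35 − 0.9) = 0.2275/0.4500 = 0.5055
Terminal stock prices: S_uu = 255.2, S_ud = 170.1, S_dd = 113.4
Terminal payoffs (K − S): max(-112.2, 0) = 0, max(-27.1, 0) = 0, max(29.6, 0) = 29.6
Node u (S = 189): V_u = e^(−0.12)·[0.5055·0.0000 + 0.4945·0.0000] = 0.0000
Node d (S = 126): V_d = e^(−0.12)·[0.5055·0.0000 + 0.4945·29.6000] = 12.9808
Node 0 (S = 140): V_0 = e^(−0.12)·[0.5055·0.0000 + 0.4945·12.9808] = 5.6926

$5.69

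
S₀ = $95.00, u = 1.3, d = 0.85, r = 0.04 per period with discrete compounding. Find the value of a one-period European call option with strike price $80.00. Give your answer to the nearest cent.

Risk-neutral probability p = (1 + 0.04 − 0.85)/(1.3 − 0.85) = 0.1900/0.4500 = 0.4222
Terminal stock prices: S_u = 123.5, S_d = 80.75
Terminal payoffs (S − K): max(43.5, 0) = 43.5, max(0.75, 0) = 0.75
Node 0 (S = 95): V_0 = 1/1.04·[0.4222·43.5000 + 0.5778·0.7500] = 18.0769

$18.08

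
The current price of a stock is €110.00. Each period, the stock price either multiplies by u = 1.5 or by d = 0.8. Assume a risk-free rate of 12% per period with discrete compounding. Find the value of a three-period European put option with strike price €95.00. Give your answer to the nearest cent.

Risk-neutral probability p = (1 + 0.12 − 0.8)/(1.5 − 0.8) = 0.3200/0.7000 = 0.4571
Terminal stock prices: S_uuu = 371.2, S_uud = 198, S_udd = 105.6, S_ddd = 56.32
Terminal payoffs (K − S): max(-276.2, 0) = 0, max(-103, 0) = 0, max(-10.6, 0) = 0, max(38.68, 0) = 38.68
Node uu (S = 247.5): V_uu = 1/1.12·[0.4571·0.0000 + 0.5429·0.0000] = 0.0000
Node ud (S = 132): V_ud = 1/1.12·[0.4571·0.0000 + 0.5429·0.0000] = 0.0000
Node dd (S = 70.4): V_dd = 1/1.12·[0.4571·0.0000 + 0.5429·38.6800] = 18.7480
Node u (S = 165): V_u = 1/1.12·[0.4571·0.0000 + 0.5429·0.0000] = 0.0000
Node d (S = 88): V_d = 1/1.12·[0.4571·0.0000 + 0.5429·18.7480] = 9.0870
Node 0 (S = 110): V_0 = 1/1.12·[0.4571·0.0000 + 0.5429·9.0870] = 4.4044

€4.40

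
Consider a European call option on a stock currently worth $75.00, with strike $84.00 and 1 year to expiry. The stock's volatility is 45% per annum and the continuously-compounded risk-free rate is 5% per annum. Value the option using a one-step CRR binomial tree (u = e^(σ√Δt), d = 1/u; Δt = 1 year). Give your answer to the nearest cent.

CRR parameters: u = e^(σ√Δt) = e^(0.45·√1) = 1.5683, d = 1/u = 0.6376
Per-period rate: rΔt = 0.05·1 = 0.05, so R = e^0.05 = 1.0513
Risk-neutral probability p = (e^0.05 − 0.6376)/(1.5683 − 0.6376) = 0.4136/0.9307 = 0.4445
Terminal stock prices: S_u = 117.6, S_d = 47.82
Terminal payoffs (S − K): max(33.62, 0) = 33.62, max(-36.18, 0) = 0
Node 0 (S = 75): V_0 = e^(−0.05)·[0.4445·33.6234 + 0.5555·0.0000] = 14.2151

$14.22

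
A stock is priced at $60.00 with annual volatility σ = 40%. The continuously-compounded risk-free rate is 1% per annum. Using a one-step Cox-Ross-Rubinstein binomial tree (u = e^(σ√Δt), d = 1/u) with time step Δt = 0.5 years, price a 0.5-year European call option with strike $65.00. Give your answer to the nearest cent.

$6.38

CRR parameters: u = e^(σ√Δt) = e^(0.4·√0.5) = 1.3269, d = 1/u = 0.7536
Per-period rate: rΔt = 0.01·0.5 = 0.005, so R = e^0.005 = 1.0050
Risk-neutral probability p = (e^0.005 − 0.7536)/(1.3269 − 0.7536) = 0.2514/0.5733 = 0.4385
Terminal stock prices: S_u = 79.61, S_d = 45.22
Terminal payoffs (S − K): max(14.61, 0) = 14.61, max(-19.78, 0) = 0
Node 0 (S = 60): V_0 = e^(−0.005)·[0.4385·14.6138 + 0.5615·0.0000] = 6.3762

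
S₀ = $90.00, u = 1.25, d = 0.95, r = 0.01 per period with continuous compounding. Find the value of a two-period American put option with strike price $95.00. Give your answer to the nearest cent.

Risk-neutral probability p = (e^0.01 − 0.95)/(1.25 − 0.95) = 0.0601/0.3000 = 0.2002
Terminal stock prices: S_uu = 140.6, S_ud = 106.9, S_dd = 81.22
Terminal payoffs (K − S): max(-45.62, 0) = 0, max(-11.88, 0) = 0, max(13.78, 0) = 13.78
Node u (S = 112.5): continuation = e^(−0.01)·[0.2002·0.0000 + 0.7998·0.0000] = 0.0000; exercise value = 0.0000 ≤ continuation, so V_u = 0.0000
Node d (S = 85.5): continuation = e^(−0.01)·[0.2002·0.0000 + 0.7998·13.7750] = 10.9081; exercise value = 9.5000 ≤ continuation, so V_d = 10.9081
Node 0 (S = 90): continuation = e^(−0.01)·[0.2002·0.0000 + 0.7998·10.9081] = 8.6378; exercise value = 5.0000 ≤ continuation, so V_0 = 8.6378

$8.64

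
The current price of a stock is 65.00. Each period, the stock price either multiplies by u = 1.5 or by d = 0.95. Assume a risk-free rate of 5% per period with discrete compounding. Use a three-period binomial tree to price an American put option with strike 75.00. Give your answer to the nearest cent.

10.32

Risk-neutral probability p = (1 + 0.05 − 0.95)/(1.5 − 0.95) = 0.1000/0.5500 = 0.1818
Terminal stock prices: S_uuu = 219.4, S_uud = 138.9, S_udd = 87.99, S_ddd = 55.73
Terminal payoffs (K − S): max(-144.4, 0) = 0, max(-63.94, 0) = 0, max(-12.99, 0) = 0, max(19.27, 0) = 19.27
Node uu (S = 146.2): continuation = 1/1.05·[0.1818·0.0000 + 0.8182·0.0000] = 0.0000; exercise value = 0.0000 ≤ continuation, so V_uu = 0.0000
Node ud (S = 92.62): continuation = 1/1.05·[0.1818·0.0000 + 0.8182·0.0000] = 0.0000; exercise value = 0.0000 ≤ continuation, so V_ud = 0.0000
Node dd (S = 58.66): continuation = 1/1.05·[0.1818·0.0000 + 0.8182·19.2706] = 15.0161; exercise value = 16.3375 > continuation, so V_dd = 16.3375 (exercise)
Node u (S = 97.5): continuation = 1/1.05·[0.1818·0.0000 + 0.8182·0.0000] = 0.0000; exercise value = 0.0000 ≤ continuation, so V_u = 0.0000
Node d (S = 61.75): continuation = 1/1.05·[0.1818·0.0000 + 0.8182·16.3375] = 12.7305; exercise value = 13.2500 > continuation, so V_d = 13.2500 (exercise)
Node 0 (S = 65): continuation = 1/1.05·[0.1818·0.0000 + 0.8182·13.2500] = 10.3247; exercise value = 10.0000 ≤ continuation, so V_0 = 10.3247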